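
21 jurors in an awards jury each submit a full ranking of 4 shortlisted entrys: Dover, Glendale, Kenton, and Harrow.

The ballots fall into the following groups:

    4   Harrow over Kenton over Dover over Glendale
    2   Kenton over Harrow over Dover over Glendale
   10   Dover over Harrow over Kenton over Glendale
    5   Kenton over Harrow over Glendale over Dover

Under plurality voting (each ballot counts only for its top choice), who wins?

First-place vote totals:
  Dover: 10
  Glendale: 0
  Kenton: 7
  Harrow: 4
Dover has the most first-place votes.

Dover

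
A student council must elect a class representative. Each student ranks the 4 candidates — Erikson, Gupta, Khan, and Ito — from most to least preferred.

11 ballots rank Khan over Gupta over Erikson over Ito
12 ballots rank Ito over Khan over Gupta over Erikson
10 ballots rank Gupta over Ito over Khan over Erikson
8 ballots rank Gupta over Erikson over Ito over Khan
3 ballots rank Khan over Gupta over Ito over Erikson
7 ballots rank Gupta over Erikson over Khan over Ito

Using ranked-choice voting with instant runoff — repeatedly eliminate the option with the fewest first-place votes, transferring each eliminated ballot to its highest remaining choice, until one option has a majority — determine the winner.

Round 1: Gupta 25, Khan 14, Ito 12, Erikson 0. Erikson has the fewest and is eliminated.
Round 2: Gupta 25, Khan 14, Ito 12. Ito has the fewest and is eliminated.
Round 3: Khan 26, Gupta 25. Khan has a majority.

Khan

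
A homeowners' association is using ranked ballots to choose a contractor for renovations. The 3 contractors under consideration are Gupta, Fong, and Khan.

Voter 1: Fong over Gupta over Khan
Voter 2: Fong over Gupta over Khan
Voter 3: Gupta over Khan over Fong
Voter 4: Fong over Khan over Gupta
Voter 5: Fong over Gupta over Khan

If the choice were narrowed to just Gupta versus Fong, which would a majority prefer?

Fong

Ballots ranking Gupta above Fong: 1.
Ballots ranking Fong above Gupta: 4.
Fong wins the head-to-head, 4–1.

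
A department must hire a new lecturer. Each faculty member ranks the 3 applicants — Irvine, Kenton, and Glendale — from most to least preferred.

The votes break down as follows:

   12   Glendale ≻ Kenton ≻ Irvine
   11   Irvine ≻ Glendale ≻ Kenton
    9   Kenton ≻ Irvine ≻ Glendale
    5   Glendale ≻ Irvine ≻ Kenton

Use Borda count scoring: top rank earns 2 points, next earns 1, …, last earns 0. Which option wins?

Borda scores:
  Irvine: 12·0 + 11·2 + 9·1 + 5·1 = 36
  Kenton: 12·1 + 11·0 + 9·2 + 5·0 = 30
  Glendale: 12·2 + 11·1 + 9·0 + 5·2 = 45
Glendale has the highest total.

Glendale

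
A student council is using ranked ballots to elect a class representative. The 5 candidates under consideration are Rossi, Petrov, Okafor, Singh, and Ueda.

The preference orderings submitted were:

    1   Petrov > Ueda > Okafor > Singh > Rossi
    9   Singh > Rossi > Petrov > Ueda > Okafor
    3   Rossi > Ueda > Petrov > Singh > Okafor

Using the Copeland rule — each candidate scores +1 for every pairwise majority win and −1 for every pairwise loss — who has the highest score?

Pairwise results:
  Rossi vs Petrov: Rossi wins 12–1.
  Rossi vs Okafor: Rossi wins 12–1.
  Rossi vs Singh: Singh wins 10–3.
  Rossi vs Ueda: Rossi wins 12–1.
  Petrov vs Okafor: Petrov wins 13–0.
  Petrov vs Singh: Singh wins 9–4.
  Petrov vs Ueda: Petrov wins 10–3.
  Okafor vs Singh: Singh wins 12–1.
  Okafor vs Ueda: Ueda wins 13–0.
  Singh vs Ueda: Singh wins 9–4.
Copeland scores (wins − losses):
  Rossi: 3 − 1 = 2
  Petrov: 2 − 2 = 0
  Okafor: 0 − 4 = -4
  Singh: 4 − 0 = 4
  Ueda: 1 − 3 = -2
Singh has the best Copeland score.

Singh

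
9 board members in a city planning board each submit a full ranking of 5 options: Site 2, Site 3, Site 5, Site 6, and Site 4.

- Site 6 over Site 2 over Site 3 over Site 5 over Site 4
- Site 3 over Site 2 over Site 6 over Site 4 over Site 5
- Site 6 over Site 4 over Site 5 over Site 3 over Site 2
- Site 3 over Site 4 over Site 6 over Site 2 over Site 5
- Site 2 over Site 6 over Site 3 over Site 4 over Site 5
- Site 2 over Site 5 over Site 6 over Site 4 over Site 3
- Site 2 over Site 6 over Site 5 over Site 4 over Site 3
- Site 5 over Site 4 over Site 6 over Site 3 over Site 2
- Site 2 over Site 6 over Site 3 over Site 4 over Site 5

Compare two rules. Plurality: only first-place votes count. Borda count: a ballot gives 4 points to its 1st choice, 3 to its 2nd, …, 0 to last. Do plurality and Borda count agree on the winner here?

No

Plurality first-place counts: Site 2 4, Site 3 2, Site 5 1, Site 6 2, Site 4 0 → Site 2.
Borda totals: Site 2 23, Site 3 16, Site 5 12, Site 6 25, Site 4 14 → Site 6.
The two rules disagree: plurality picks Site 2, Borda picks Site 6.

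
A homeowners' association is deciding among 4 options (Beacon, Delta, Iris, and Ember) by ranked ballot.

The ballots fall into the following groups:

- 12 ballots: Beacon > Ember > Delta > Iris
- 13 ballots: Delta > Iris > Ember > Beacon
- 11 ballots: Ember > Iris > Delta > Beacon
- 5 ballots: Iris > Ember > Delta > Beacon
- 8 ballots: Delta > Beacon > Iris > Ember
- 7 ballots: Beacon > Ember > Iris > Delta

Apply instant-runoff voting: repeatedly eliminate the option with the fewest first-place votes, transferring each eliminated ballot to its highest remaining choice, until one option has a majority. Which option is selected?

Delta

Round 1: Delta 21, Beacon 19, Ember 11, Iris 5. Iris has the fewest and is eliminated.
Round 2: Delta 21, Beacon 19, Ember 16. Ember has the fewest and is eliminated.
Round 3: Delta 37, Beacon 19. Delta has a majority.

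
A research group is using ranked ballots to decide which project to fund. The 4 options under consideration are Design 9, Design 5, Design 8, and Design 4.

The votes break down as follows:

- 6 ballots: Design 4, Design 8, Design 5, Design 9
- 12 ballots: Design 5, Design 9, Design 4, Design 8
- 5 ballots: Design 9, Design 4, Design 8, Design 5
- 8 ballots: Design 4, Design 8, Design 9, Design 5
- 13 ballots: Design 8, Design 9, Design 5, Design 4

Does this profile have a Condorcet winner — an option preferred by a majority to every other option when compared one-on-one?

Head-to-head results (44 voters total):
Design 9 vs Design 5: Design 9 wins 26–18.
Design 9 vs Design 8: Design 8 wins 27–17.
Design 9 vs Design 4: Design 9 wins 30–14.
Design 5 vs Design 8: Design 8 wins 32–12.
Design 5 vs Design 4: Design 5 wins 25–19.
Design 8 vs Design 4: Design 4 wins 31–13.
No candidate beats all others: Design 9 beats Design 4 beats Design 8 beats Design 9, a majority cycle.

No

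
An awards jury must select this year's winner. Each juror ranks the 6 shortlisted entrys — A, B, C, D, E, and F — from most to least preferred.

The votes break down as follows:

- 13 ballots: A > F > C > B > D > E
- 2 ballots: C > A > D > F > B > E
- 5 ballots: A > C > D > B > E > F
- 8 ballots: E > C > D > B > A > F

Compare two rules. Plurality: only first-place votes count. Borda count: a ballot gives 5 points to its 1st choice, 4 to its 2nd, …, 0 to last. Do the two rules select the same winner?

Yes

Plurality first-place counts: A 18, B 0, C 2, D 0, E 8, F 0 → A.
Borda totals: A 106, B 54, C 101, D 58, E 45, F 56 → A.
The two rules agree on A.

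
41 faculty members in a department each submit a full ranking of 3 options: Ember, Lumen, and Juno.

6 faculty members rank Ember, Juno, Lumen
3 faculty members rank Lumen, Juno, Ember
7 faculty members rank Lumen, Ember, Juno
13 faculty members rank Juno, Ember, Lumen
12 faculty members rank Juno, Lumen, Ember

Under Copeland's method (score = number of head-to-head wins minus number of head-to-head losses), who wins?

Juno

Pairwise results:
  Ember vs Lumen: Lumen wins 22–19.
  Ember vs Juno: Juno wins 28–13.
  Lumen vs Juno: Juno wins 31–10.
Copeland scores (wins − losses):
  Ember: 0 − 2 = -2
  Lumen: 1 − 1 = 0
  Juno: 2 − 0 = 2
Juno has the best Copeland score.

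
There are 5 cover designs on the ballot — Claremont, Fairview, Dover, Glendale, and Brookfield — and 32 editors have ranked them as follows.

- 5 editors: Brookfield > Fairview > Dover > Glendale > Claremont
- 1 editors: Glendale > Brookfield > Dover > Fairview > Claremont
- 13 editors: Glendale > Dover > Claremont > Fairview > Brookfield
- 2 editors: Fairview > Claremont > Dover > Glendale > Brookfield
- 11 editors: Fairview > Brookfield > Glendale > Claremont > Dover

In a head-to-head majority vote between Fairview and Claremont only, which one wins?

Ballots ranking Fairview above Claremont: 5+1+2+11 = 19.
Ballots ranking Claremont above Fairview: 13.
Fairview wins the head-to-head, 19–13.

Fairview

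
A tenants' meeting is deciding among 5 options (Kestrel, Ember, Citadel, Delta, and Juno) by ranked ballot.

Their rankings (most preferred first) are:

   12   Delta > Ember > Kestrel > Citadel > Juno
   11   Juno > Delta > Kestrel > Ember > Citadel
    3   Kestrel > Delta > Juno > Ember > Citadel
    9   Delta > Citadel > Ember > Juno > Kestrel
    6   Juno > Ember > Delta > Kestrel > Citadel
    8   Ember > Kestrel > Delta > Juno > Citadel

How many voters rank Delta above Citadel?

49

Ballots ranking Delta above Citadel: 12+11+3+9+6+8 = 49.
Ballots ranking Citadel above Delta: 0.
So 49 of 49 voters prefer Delta to Citadel.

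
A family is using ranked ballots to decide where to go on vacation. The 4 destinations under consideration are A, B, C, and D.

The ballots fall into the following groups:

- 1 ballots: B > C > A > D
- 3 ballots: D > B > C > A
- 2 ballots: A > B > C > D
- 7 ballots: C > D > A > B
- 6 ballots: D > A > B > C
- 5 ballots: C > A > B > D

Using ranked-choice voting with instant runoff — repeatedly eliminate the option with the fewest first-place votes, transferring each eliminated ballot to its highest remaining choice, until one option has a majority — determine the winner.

C

Round 1: C 12, D 9, A 2, B 1. B has the fewest and is eliminated.
Round 2: C 13, D 9, A 2. C has a majority.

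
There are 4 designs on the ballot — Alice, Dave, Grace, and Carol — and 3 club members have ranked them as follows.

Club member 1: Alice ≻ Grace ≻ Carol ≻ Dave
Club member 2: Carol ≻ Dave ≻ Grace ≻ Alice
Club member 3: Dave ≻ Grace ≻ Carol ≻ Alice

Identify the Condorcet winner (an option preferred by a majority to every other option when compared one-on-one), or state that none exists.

Head-to-head results (3 voters total):
Alice vs Dave: Dave wins 2–1.
Alice vs Grace: Grace wins 2–1.
Alice vs Carol: Carol wins 2–1.
Dave vs Grace: Dave wins 2–1.
Dave vs Carol: Carol wins 2–1.
Grace vs Carol: Grace wins 2–1.
No candidate beats all others: Dave beats Grace beats Carol beats Dave, a majority cycle.

No Condorcet winner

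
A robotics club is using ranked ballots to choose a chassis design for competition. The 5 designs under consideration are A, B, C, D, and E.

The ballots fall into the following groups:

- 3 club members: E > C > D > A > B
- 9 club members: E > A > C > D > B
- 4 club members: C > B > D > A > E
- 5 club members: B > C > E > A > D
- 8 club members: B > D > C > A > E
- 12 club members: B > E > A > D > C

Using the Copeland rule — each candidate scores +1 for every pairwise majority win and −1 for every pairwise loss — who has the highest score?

B

Pairwise results:
  A vs B: B wins 29–12.
  A vs C: A wins 21–20.
  A vs D: A wins 26–15.
  A vs E: E wins 29–12.
  B vs C: B wins 25–16.
  B vs D: B wins 29–12.
  B vs E: B wins 29–12.
  C vs D: C wins 21–20.
  C vs E: E wins 24–17.
  D vs E: E wins 29–12.
Copeland scores (wins − losses):
  A: 2 − 2 = 0
  B: 4 − 0 = 4
  C: 1 − 3 = -2
  D: 0 − 4 = -4
  E: 3 − 1 = 2
B has the best Copeland score.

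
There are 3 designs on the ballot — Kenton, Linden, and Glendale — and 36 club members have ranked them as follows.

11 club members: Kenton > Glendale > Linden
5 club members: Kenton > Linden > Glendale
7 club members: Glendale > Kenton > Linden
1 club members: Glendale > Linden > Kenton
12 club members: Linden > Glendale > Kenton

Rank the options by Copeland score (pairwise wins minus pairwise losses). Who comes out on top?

Glendale

Pairwise results:
  Kenton vs Linden: Kenton wins 23–13.
  Kenton vs Glendale: Glendale wins 20–16.
  Linden vs Glendale: Glendale wins 19–17.
Copeland scores (wins − losses):
  Kenton: 1 − 1 = 0
  Linden: 0 − 2 = -2
  Glendale: 2 − 0 = 2
Glendale has the best Copeland score.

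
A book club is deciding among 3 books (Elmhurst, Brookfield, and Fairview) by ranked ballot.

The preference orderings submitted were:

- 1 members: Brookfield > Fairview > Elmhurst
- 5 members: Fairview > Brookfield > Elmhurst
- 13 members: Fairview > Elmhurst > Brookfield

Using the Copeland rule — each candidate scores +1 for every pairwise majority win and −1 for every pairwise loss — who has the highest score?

Pairwise results:
  Elmhurst vs Brookfield: Elmhurst wins 13–6.
  Elmhurst vs Fairview: Fairview wins 19–0.
  Brookfield vs Fairview: Fairview wins 18–1.
Copeland scores (wins − losses):
  Elmhurst: 1 − 1 = 0
  Brookfield: 0 − 2 = -2
  Fairview: 2 − 0 = 2
Fairview has the best Copeland score.

Fairview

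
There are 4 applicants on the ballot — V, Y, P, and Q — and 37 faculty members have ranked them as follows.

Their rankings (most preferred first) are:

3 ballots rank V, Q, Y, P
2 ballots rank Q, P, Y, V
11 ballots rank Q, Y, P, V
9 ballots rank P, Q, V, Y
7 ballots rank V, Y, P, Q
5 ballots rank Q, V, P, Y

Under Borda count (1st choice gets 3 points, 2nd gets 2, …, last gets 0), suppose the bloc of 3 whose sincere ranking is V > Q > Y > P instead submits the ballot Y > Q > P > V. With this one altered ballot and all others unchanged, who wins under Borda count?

Borda totals with the altered ballot: V 40, Y 47, P 57, Q 78.
The winner is unchanged: still Q.

Q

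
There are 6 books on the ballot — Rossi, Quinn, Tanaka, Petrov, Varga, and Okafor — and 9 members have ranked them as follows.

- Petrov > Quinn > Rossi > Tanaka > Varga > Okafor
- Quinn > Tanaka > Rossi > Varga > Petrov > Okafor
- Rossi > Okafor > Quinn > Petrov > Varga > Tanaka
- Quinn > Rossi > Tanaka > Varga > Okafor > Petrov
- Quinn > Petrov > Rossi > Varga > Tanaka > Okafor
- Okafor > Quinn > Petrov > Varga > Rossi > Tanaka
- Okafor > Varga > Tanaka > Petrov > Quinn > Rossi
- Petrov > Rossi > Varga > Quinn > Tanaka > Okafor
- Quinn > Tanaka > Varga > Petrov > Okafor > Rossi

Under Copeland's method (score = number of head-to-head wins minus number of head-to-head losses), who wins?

Quinn

Pairwise results:
  Rossi vs Quinn: Quinn wins 7–2.
  Rossi vs Tanaka: Rossi wins 6–3.
  Rossi vs Petrov: Petrov wins 6–3.
  Rossi vs Varga: Rossi wins 6–3.
  Rossi vs Okafor: Rossi wins 6–3.
  Quinn vs Tanaka: Quinn wins 8–1.
  Quinn vs Petrov: Quinn wins 6–3.
  Quinn vs Varga: Quinn wins 7–2.
  Quinn vs Okafor: Quinn wins 6–3.
  Tanaka vs Petrov: Petrov wins 5–4.
  Tanaka vs Varga: Varga wins 5–4.
  Tanaka vs Okafor: Tanaka wins 6–3.
  Petrov vs Varga: Petrov wins 5–4.
  Petrov vs Okafor: Petrov wins 5–4.
  Varga vs Okafor: Varga wins 6–3.
Copeland scores (wins − losses):
  Rossi: 3 − 2 = 1
  Quinn: 5 − 0 = 5
  Tanaka: 1 − 4 = -3
  Petrov: 4 − 1 = 3
  Varga: 2 − 3 = -1
  Okafor: 0 − 5 = -5
Quinn has the best Copeland score.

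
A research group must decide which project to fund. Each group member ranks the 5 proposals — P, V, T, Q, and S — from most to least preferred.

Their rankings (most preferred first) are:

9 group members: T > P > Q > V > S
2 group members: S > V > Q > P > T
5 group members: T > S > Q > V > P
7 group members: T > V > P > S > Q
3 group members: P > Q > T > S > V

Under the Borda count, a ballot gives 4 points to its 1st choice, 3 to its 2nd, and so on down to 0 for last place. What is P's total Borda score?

55

Borda scores:
  P: 9·3 + 2·1 + 5·0 + 7·2 + 3·4 = 55
  V: 9·1 + 2·3 + 5·1 + 7·3 + 3·0 = 41
  T: 9·4 + 2·0 + 5·4 + 7·4 + 3·2 = 90
  Q: 9·2 + 2·2 + 5·2 + 7·0 + 3·3 = 41
  S: 9·0 + 2·4 + 5·3 + 7·1 + 3·1 = 33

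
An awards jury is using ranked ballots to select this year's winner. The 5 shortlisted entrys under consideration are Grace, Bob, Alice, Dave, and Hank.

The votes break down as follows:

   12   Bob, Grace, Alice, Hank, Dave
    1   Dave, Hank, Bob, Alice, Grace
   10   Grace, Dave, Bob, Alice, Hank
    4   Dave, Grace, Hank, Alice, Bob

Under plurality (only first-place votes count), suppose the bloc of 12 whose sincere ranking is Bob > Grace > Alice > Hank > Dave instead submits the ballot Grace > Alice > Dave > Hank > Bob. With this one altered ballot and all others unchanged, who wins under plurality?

First-place totals with the altered ballot: Grace 22, Bob 0, Alice 0, Dave 5, Hank 0.
The switch changes the winner from Bob to Grace.

Grace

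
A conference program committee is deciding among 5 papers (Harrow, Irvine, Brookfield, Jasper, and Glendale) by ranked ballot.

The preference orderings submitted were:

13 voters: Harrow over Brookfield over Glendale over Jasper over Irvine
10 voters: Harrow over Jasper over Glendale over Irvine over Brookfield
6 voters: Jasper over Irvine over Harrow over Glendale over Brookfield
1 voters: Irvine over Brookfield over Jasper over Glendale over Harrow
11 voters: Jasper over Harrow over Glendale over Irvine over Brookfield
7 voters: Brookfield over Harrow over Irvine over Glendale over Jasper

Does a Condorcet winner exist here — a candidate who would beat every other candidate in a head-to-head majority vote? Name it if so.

Head-to-head results (48 voters total):
Harrow vs Irvine: Harrow wins 41–7.
Harrow vs Brookfield: Harrow wins 40–8.
Harrow vs Jasper: Harrow wins 30–18.
Harrow vs Glendale: Harrow wins 47–1.
Irvine vs Brookfield: Irvine wins 28–20.
Irvine vs Jasper: Jasper wins 40–8.
Irvine vs Glendale: Glendale wins 34–14.
Brookfield vs Jasper: Jasper wins 27–21.
Brookfield vs Glendale: Glendale wins 27–21.
Jasper vs Glendale: Jasper wins 28–20.
Harrow beats each rival — Irvine (41–7), Brookfield (40–8), Jasper (30–18), Glendale (47–1) — so Harrow is the Condorcet winner.

Harrow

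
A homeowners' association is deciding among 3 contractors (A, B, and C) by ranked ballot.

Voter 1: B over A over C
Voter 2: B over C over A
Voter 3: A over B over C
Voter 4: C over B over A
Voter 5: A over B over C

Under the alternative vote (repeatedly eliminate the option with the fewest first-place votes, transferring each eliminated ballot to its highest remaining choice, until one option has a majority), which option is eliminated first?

Round 1: A 2, B 2, C 1. C has the fewest and is eliminated.
Round 2: B 3, A 2. B has a majority.

C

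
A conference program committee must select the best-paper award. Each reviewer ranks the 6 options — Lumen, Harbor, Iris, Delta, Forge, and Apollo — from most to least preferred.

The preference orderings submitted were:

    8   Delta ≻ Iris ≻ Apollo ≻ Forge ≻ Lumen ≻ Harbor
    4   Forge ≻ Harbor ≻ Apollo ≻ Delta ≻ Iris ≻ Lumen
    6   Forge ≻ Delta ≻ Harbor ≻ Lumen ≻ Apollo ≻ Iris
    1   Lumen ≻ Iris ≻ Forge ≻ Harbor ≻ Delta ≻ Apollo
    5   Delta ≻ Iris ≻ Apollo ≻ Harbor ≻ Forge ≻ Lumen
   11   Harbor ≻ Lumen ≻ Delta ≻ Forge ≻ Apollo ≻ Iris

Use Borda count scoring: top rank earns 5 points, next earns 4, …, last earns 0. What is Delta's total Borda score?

131

Borda scores:
  Lumen: 8·1 + 4·0 + 6·2 + 5 + 5·0 + 11·4 = 69
  Harbor: 8·0 + 4·4 + 6·3 + 2 + 5·2 + 11·5 = 101
  Iris: 8·4 + 4·1 + 6·0 + 4 + 5·4 + 11·0 = 60
  Delta: 8·5 + 4·2 + 6·4 + 1 + 5·5 + 11·3 = 131
  Forge: 8·2 + 4·5 + 6·5 + 3 + 5·1 + 11·2 = 96
  Apollo: 8·3 + 4·3 + 6·1 + 0 + 5·3 + 11·1 = 68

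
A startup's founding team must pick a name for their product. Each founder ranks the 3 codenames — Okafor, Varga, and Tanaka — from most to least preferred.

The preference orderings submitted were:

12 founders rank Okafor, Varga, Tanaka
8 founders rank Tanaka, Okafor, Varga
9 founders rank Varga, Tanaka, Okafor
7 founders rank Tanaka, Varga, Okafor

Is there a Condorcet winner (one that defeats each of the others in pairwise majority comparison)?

No

Head-to-head results (36 voters total):
Okafor vs Varga: Okafor wins 20–16.
Okafor vs Tanaka: Tanaka wins 24–12.
Varga vs Tanaka: Varga wins 21–15.
No candidate beats all others: Okafor beats Varga beats Tanaka beats Okafor, a majority cycle.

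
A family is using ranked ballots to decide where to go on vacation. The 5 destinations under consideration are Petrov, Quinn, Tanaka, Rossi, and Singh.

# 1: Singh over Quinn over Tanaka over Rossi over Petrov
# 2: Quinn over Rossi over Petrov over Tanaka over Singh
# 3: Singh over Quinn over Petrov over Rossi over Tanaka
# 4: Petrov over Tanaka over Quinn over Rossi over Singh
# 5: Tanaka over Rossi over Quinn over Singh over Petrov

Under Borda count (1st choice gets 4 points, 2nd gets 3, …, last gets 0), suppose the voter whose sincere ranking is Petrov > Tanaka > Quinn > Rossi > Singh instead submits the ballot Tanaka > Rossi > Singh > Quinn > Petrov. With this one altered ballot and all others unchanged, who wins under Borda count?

Quinn

Borda totals with the altered ballot: Petrov 4, Quinn 13, Tanaka 11, Rossi 11, Singh 11.
The winner is unchanged: still Quinn.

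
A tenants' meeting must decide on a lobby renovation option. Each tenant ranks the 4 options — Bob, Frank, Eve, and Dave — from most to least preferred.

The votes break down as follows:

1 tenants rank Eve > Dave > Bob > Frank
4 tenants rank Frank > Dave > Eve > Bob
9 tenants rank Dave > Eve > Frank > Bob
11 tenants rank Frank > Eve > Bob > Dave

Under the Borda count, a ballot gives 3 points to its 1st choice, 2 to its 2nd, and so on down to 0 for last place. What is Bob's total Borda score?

12

Borda scores:
  Bob: 1 + 4·0 + 9·0 + 11·1 = 12
  Frank: 0 + 4·3 + 9·1 + 11·3 = 54
  Eve: 3 + 4·1 + 9·2 + 11·2 = 47
  Dave: 2 + 4·2 + 9·3 + 11·0 = 37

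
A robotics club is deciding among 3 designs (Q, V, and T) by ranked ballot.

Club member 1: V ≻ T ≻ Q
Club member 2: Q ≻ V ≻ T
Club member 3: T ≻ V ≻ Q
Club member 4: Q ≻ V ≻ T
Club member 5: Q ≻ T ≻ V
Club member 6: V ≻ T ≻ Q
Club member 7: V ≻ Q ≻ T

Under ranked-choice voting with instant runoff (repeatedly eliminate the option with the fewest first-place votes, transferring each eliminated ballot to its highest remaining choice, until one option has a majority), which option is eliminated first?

Round 1: Q 3, V 3, T 1. T has the fewest and is eliminated.
Round 2: V 4, Q 3. V has a majority.

T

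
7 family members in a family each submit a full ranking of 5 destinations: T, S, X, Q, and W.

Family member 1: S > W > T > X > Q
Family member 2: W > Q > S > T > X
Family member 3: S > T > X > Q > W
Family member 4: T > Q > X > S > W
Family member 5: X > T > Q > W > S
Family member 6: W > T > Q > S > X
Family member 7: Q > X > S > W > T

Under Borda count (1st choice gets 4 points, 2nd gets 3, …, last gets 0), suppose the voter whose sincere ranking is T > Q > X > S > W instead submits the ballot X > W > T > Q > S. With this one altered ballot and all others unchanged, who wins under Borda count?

Borda totals with the altered ballot: T 14, S 13, X 14, Q 13, W 16.
The switch changes the winner from T to W.

W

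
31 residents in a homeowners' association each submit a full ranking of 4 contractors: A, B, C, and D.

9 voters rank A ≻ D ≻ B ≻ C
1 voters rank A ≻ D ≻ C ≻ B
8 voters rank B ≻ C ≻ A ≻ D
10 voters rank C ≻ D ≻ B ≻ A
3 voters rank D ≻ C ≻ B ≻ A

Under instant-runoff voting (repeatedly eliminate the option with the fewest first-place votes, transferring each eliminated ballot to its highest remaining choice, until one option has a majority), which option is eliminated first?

D

Round 1: A 10, C 10, B 8, D 3. D has the fewest and is eliminated.
Round 2: C 13, A 10, B 8. B has the fewest and is eliminated.
Round 3: C 21, A 10. C has a majority.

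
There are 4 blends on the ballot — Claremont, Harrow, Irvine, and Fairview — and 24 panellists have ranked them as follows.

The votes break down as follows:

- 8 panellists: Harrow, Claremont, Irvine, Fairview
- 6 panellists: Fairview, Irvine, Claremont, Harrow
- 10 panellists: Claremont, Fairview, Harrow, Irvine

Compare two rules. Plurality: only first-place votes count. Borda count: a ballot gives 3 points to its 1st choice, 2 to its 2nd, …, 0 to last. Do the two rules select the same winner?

Plurality first-place counts: Claremont 10, Harrow 8, Irvine 0, Fairview 6 → Claremont.
Borda totals: Claremont 52, Harrow 34, Irvine 20, Fairview 38 → Claremont.
The two rules agree on Claremont.

Yes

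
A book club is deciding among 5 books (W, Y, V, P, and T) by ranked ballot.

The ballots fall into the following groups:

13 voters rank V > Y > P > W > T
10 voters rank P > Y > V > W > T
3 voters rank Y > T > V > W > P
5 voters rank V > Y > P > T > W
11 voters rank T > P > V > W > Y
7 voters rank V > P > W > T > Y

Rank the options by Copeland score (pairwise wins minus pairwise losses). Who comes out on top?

V

Pairwise results:
  W vs Y: Y wins 31–18.
  W vs V: V wins 49–0.
  W vs P: P wins 46–3.
  W vs T: W wins 30–19.
  Y vs V: V wins 36–13.
  Y vs P: P wins 28–21.
  Y vs T: Y wins 31–18.
  V vs P: V wins 28–21.
  V vs T: V wins 35–14.
  P vs T: P wins 35–14.
Copeland scores (wins − losses):
  W: 1 − 3 = -2
  Y: 2 − 2 = 0
  V: 4 − 0 = 4
  P: 3 − 1 = 2
  T: 0 − 4 = -4
V has the best Copeland score.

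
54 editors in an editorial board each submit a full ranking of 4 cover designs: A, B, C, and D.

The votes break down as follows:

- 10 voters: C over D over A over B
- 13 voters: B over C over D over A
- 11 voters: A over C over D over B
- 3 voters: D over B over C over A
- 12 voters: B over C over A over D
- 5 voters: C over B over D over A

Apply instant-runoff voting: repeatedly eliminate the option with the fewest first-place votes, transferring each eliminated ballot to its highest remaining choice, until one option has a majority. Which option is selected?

Round 1: B 25, C 15, A 11, D 3. D has the fewest and is eliminated.
Round 2: B 28, C 15, A 11. B has a majority.

B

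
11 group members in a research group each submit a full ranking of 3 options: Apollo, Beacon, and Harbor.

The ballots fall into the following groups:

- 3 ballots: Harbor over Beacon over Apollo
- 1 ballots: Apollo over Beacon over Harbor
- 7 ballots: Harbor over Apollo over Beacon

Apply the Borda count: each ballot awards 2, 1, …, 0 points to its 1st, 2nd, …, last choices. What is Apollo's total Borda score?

9

Borda scores:
  Apollo: 3·0 + 2 + 7·1 = 9
  Beacon: 3·1 + 1 + 7·0 = 4
  Harbor: 3·2 + 0 + 7·2 = 20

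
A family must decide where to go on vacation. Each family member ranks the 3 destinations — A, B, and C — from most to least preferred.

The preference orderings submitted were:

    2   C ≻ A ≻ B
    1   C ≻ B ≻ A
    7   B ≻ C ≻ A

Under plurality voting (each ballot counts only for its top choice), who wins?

B

First-place vote totals:
  A: 0
  B: 7
  C: 3
B has the most first-place votes.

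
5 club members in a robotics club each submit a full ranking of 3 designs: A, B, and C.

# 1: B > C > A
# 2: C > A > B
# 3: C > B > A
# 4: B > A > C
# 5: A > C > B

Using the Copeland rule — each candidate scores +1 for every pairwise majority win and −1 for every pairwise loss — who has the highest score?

Pairwise results:
  A vs B: B wins 3–2.
  A vs C: C wins 3–2.
  B vs C: C wins 3–2.
Copeland scores (wins − losses):
  A: 0 − 2 = -2
  B: 1 − 1 = 0
  C: 2 − 0 = 2
C has the best Copeland score.

C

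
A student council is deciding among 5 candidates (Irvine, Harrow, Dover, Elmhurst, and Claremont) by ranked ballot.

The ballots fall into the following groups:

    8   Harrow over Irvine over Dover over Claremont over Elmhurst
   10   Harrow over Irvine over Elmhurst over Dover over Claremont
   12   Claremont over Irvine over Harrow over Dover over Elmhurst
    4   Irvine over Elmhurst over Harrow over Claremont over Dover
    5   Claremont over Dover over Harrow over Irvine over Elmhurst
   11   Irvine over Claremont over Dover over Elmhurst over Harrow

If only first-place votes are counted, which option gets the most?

First-place vote totals:
  Irvine: 15
  Harrow: 18
  Dover: 0
  Elmhurst: 0
  Claremont: 17
Harrow has the most first-place votes.

Harrow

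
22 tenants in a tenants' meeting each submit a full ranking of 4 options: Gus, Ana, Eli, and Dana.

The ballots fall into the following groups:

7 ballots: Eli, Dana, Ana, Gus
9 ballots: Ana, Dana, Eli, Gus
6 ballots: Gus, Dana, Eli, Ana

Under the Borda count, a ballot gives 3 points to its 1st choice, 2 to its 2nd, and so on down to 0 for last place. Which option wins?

Borda scores:
  Gus: 7·0 + 9·0 + 6·3 = 18
  Ana: 7·1 + 9·3 + 6·0 = 34
  Eli: 7·3 + 9·1 + 6·1 = 36
  Dana: 7·2 + 9·2 + 6·2 = 44
Dana has the highest total.

Dana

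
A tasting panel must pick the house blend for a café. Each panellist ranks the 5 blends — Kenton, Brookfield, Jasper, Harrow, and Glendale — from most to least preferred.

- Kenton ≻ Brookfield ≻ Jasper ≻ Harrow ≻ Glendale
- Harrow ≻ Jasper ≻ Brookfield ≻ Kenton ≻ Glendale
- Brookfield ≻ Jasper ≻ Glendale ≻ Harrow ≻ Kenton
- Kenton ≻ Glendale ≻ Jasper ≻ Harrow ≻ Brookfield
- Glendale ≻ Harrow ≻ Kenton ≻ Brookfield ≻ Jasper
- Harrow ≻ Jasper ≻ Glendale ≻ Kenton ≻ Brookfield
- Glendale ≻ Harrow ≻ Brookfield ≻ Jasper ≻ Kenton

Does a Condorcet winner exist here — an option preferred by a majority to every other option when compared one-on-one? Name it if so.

There is no Condorcet winner

Head-to-head results (7 voters total):
Kenton vs Brookfield: Kenton wins 4–3.
Kenton vs Jasper: Jasper wins 4–3.
Kenton vs Harrow: Harrow wins 5–2.
Kenton vs Glendale: Glendale wins 4–3.
Brookfield vs Jasper: Brookfield wins 4–3.
Brookfield vs Harrow: Harrow wins 5–2.
Brookfield vs Glendale: Glendale wins 4–3.
Jasper vs Harrow: Harrow wins 4–3.
Jasper vs Glendale: Jasper wins 4–3.
Harrow vs Glendale: Glendale wins 4–3.
No candidate beats all others: Kenton beats Brookfield beats Jasper beats Kenton, a majority cycle.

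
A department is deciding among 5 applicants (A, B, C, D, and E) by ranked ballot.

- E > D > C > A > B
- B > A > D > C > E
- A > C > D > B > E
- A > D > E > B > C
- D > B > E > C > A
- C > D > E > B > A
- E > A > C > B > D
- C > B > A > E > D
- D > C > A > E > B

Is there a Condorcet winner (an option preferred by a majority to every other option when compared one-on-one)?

Head-to-head results (9 voters total):
A vs B: A wins 5–4.
A vs C: C wins 5–4.
A vs D: A wins 5–4.
A vs E: A wins 5–4.
B vs C: C wins 6–3.
B vs D: D wins 6–3.
B vs E: E wins 5–4.
C vs D: D wins 5–4.
C vs E: C wins 5–4.
D vs E: D wins 6–3.
No candidate beats all others: A beats D beats C beats A, a majority cycle.

No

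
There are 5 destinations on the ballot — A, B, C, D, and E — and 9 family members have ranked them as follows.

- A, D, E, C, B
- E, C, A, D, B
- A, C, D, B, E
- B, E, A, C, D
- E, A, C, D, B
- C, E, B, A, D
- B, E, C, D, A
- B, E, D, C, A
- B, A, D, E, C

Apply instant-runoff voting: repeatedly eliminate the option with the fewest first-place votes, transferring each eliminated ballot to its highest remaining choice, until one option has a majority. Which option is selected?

Round 1: B 4, A 2, E 2, C 1, D 0. D has the fewest and is eliminated.
Round 2: B 4, A 2, E 2, C 1. C has the fewest and is eliminated.
Round 3: B 4, E 3, A 2. A has the fewest and is eliminated.
Round 4: B 5, E 4. B has a majority.

B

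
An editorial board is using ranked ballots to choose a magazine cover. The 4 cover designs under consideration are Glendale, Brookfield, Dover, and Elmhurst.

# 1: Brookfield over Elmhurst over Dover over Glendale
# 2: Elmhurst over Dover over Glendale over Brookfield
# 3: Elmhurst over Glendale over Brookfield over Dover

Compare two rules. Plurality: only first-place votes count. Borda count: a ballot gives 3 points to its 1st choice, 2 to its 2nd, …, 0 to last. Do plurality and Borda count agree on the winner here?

Yes

Plurality first-place counts: Glendale 0, Brookfield 1, Dover 0, Elmhurst 2 → Elmhurst.
Borda totals: Glendale 3, Brookfield 4, Dover 3, Elmhurst 8 → Elmhurst.
The two rules agree on Elmhurst.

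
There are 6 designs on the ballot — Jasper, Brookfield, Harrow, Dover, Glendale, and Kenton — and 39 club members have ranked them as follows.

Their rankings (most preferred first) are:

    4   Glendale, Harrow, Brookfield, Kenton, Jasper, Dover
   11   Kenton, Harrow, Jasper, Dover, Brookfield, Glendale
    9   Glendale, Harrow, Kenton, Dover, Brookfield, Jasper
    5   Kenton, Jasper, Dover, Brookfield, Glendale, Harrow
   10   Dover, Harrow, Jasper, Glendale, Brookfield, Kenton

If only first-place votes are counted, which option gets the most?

Kenton

First-place vote totals:
  Jasper: 0
  Brookfield: 0
  Harrow: 0
  Dover: 10
  Glendale: 13
  Kenton: 16
Kenton has the most first-place votes.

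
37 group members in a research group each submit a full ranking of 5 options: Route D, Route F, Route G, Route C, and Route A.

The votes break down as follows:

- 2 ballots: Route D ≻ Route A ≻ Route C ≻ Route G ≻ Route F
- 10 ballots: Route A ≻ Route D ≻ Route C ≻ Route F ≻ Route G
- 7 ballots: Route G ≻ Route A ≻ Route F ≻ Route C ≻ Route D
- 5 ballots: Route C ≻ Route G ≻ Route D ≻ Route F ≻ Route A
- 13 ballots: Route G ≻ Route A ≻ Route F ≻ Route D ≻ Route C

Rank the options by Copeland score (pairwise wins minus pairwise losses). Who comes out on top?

Pairwise results:
  Route D vs Route F: Route F wins 20–17.
  Route D vs Route G: Route G wins 25–12.
  Route D vs Route C: Route D wins 25–12.
  Route D vs Route A: Route A wins 30–7.
  Route F vs Route G: Route G wins 27–10.
  Route F vs Route C: Route F wins 20–17.
  Route F vs Route A: Route A wins 32–5.
  Route G vs Route C: Route G wins 20–17.
  Route G vs Route A: Route G wins 25–12.
  Route C vs Route A: Route A wins 32–5.
Copeland scores (wins − losses):
  Route D: 1 − 3 = -2
  Route F: 2 − 2 = 0
  Route G: 4 − 0 = 4
  Route C: 0 − 4 = -4
  Route A: 3 − 1 = 2
Route G has the best Copeland score.

Route G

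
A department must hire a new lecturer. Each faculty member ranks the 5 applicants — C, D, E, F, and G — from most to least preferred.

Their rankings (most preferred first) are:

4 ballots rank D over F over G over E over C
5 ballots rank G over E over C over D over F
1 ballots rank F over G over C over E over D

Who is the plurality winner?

First-place vote totals:
  C: 0
  D: 4
  E: 0
  F: 1
  G: 5
G has the most first-place votes.

G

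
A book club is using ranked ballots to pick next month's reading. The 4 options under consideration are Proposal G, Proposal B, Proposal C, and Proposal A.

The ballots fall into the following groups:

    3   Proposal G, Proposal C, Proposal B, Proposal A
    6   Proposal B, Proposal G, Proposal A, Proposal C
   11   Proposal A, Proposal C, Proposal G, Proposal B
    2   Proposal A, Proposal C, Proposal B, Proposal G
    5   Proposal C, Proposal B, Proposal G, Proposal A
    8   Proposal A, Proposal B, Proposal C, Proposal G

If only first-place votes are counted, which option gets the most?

Proposal A

First-place vote totals:
  Proposal G: 3
  Proposal B: 6
  Proposal C: 5
  Proposal A: 21
Proposal A has the most first-place votes.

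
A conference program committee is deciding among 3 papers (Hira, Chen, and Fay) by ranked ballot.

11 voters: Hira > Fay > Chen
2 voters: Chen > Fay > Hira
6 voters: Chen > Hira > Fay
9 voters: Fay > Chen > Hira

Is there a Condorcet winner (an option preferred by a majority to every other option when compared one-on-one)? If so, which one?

None — there is no Condorcet winner

Head-to-head results (28 voters total):
Hira vs Chen: Chen wins 17–11.
Hira vs Fay: Hira wins 17–11.
Chen vs Fay: Fay wins 20–8.
No candidate beats all others: Hira beats Fay beats Chen beats Hira, a majority cycle.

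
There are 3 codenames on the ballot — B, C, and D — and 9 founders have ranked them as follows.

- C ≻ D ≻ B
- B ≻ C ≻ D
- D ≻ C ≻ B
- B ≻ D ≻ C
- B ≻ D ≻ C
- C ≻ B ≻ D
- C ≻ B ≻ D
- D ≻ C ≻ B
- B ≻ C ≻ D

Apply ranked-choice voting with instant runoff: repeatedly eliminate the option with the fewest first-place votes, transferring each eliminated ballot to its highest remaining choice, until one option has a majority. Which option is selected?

C

Round 1: B 4, C 3, D 2. D has the fewest and is eliminated.
Round 2: C 5, B 4. C has a majority.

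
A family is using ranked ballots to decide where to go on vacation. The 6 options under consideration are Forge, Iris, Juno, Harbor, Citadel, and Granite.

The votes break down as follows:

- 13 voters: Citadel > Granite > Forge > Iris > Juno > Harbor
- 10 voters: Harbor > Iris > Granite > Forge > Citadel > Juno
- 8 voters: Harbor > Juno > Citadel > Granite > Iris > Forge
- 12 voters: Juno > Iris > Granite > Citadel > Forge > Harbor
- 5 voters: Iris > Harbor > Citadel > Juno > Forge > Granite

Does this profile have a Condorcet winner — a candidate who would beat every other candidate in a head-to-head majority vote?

Yes

Head-to-head results (48 voters total):
Forge vs Iris: Iris wins 35–13.
Forge vs Juno: Juno wins 25–23.
Forge vs Harbor: Forge wins 25–23.
Forge vs Citadel: Citadel wins 38–10.
Forge vs Granite: Granite wins 43–5.
Iris vs Juno: Iris wins 28–20.
Iris vs Harbor: Iris wins 30–18.
Iris vs Citadel: Iris wins 27–21.
Iris vs Granite: Iris wins 27–21.
Juno vs Harbor: Juno wins 25–23.
Juno vs Citadel: Citadel wins 28–20.
Juno vs Granite: Juno wins 25–23.
Harbor vs Citadel: Citadel wins 25–23.
Harbor vs Granite: Granite wins 25–23.
Citadel vs Granite: Citadel wins 26–22.
Iris beats each rival — Forge (35–13), Juno (28–20), Harbor (30–18), Citadel (27–21), Granite (27–21) — so Iris is the Condorcet winner.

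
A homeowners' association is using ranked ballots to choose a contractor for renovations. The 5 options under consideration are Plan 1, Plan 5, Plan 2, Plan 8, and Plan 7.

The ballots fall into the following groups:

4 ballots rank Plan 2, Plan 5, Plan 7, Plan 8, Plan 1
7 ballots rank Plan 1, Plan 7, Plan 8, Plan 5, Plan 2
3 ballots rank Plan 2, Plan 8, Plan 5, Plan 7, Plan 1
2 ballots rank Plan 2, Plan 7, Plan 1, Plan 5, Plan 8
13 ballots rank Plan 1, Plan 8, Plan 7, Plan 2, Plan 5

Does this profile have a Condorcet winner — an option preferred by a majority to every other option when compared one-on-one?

Yes

Head-to-head results (29 voters total):
Plan 1 vs Plan 5: Plan 1 wins 22–7.
Plan 1 vs Plan 2: Plan 1 wins 20–9.
Plan 1 vs Plan 8: Plan 1 wins 22–7.
Plan 1 vs Plan 7: Plan 1 wins 20–9.
Plan 5 vs Plan 2: Plan 2 wins 22–7.
Plan 5 vs Plan 8: Plan 8 wins 23–6.
Plan 5 vs Plan 7: Plan 7 wins 22–7.
Plan 2 vs Plan 8: Plan 8 wins 20–9.
Plan 2 vs Plan 7: Plan 7 wins 20–9.
Plan 8 vs Plan 7: Plan 8 wins 16–13.
Plan 1 beats each rival — Plan 5 (22–7), Plan 2 (20–9), Plan 8 (22–7), Plan 7 (20–9) — so Plan 1 is the Condorcet winner.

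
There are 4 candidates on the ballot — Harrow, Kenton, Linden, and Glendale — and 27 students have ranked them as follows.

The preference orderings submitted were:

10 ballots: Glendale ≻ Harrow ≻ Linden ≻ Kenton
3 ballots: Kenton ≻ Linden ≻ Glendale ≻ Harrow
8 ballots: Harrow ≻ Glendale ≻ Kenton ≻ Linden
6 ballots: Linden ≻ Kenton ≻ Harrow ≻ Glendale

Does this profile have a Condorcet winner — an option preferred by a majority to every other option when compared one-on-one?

Yes

Head-to-head results (27 voters total):
Harrow vs Kenton: Harrow wins 18–9.
Harrow vs Linden: Harrow wins 18–9.
Harrow vs Glendale: Harrow wins 14–13.
Kenton vs Linden: Linden wins 16–11.
Kenton vs Glendale: Glendale wins 18–9.
Linden vs Glendale: Glendale wins 18–9.
Harrow beats each rival — Kenton (18–9), Linden (18–9), Glendale (14–13) — so Harrow is the Condorcet winner.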